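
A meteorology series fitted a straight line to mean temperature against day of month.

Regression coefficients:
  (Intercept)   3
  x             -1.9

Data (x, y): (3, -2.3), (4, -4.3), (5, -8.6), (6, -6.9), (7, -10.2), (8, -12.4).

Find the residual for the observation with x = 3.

ŷ = 3 − 1.9·3 = -2.7
r = -2.3 − (-2.7) = 0.4

r = 0.4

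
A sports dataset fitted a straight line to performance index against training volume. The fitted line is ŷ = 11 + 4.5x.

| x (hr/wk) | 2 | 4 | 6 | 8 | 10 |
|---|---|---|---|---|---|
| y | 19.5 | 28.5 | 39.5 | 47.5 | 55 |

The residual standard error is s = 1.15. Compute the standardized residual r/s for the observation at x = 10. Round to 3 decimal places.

ŷ = 11 + 4.5·10 = 56
r = 55 − 56 = -1
r/s = -1 / 1.15 = -0.870

-0.870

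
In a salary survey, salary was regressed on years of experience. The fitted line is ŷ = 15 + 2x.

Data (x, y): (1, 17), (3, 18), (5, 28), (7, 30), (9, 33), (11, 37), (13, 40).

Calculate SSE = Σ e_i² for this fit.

SSE = 20

x=1: ŷ = 15 + 2·1 = 17; e = 17 − 17 = 0
x=3: ŷ = 15 + 2·3 = 21; e = 18 − 21 = -3
x=5: ŷ = 15 + 2·5 = 25; e = 28 − 25 = 3
x=7: ŷ = 15 + 2·7 = 29; e = 30 − 29 = 1
x=9: ŷ = 15 + 2·9 = 33; e = 33 − 33 = 0
x=11: ŷ = 15 + 2·11 = 37; e = 37 − 37 = 0
x=13: ŷ = 15 + 2·13 = 41; e = 40 − 41 = -1
SSE = 0 + 9 + 9 + 1 + 0 + 0 + 1 = 20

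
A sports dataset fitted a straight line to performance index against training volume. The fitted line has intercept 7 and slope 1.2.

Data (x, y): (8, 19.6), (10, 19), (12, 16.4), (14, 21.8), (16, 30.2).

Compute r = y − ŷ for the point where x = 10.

ŷ = 7 + 1.2·10 = 19
r = 19 − 19 = 0

r = 0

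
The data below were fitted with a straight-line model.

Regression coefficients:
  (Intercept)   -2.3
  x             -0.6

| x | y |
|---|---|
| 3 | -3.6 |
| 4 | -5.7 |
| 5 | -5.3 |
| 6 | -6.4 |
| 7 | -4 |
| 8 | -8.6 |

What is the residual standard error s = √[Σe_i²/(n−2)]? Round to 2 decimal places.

s = 1.58

x=3: ŷ = -2.3 − 0.6·3 = -4.1; e = -3.6 − (-4.1) = 0.5
x=4: ŷ = -2.3 − 0.6·4 = -4.7; e = -5.7 − (-4.7) = -1
x=5: ŷ = -2.3 − 0.6·5 = -5.3; e = -5.3 − (-5.3) = 0
x=6: ŷ = -2.3 − 0.6·6 = -5.9; e = -6.4 − (-5.9) = -0.5
x=7: ŷ = -2.3 − 0.6·7 = -6.5; e = -4 − (-6.5) = 2.5
x=8: ŷ = -2.3 − 0.6·8 = -7.1; e = -8.6 − (-7.1) = -1.5
SSE = 0.25 + 1 + 0 + 0.25 + 6.25 + 2.25 = 10
s = √(10/4) = √2.5 ≈ 1.58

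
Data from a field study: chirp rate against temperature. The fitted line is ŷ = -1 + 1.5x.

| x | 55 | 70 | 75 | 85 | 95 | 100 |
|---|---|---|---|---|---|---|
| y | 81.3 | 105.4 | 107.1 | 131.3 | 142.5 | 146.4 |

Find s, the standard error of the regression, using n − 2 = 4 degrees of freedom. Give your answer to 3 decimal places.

x=55: ŷ = -1 + 1.5·55 = 81.5; r = 81.3 − 81.5 = -0.2
x=70: ŷ = -1 + 1.5·70 = 104; r = 105.4 − 104 = 1.4
x=75: ŷ = -1 + 1.5·75 = 111.5; r = 107.1 − 111.5 = -4.4
x=85: ŷ = -1 + 1.5·85 = 126.5; r = 131.3 − 126.5 = 4.8
x=95: ŷ = -1 + 1.5·95 = 141.5; r = 142.5 − 141.5 = 1
x=100: ŷ = -1 + 1.5·100 = 149; r = 146.4 − 149 = -2.6
SSE = 0.04 + 1.96 + 19.36 + 23.04 + 1 + 6.76 = 52.16
s = √(52.16/4) = √13.04 ≈ 3.611

s = 3.611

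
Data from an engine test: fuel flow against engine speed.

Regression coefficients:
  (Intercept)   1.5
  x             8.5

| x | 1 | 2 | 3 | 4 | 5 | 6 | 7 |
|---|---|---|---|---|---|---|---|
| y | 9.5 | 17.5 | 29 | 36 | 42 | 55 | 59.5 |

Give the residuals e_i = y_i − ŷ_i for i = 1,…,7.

-0.5, -1, 2, 0.5, -2, 2.5, -1.5

x=1: ŷ = 1.5 + 8.5·1 = 10; e = 9.5 − 10 = -0.5
x=2: ŷ = 1.5 + 8.5·2 = 18.5; e = 17.5 − 18.5 = -1
x=3: ŷ = 1.5 + 8.5·3 = 27; e = 29 − 27 = 2
x=4: ŷ = 1.5 + 8.5·4 = 35.5; e = 36 − 35.5 = 0.5
x=5: ŷ = 1.5 + 8.5·5 = 44; e = 42 − 44 = -2
x=6: ŷ = 1.5 + 8.5·6 = 52.5; e = 55 − 52.5 = 2.5
x=7: ŷ = 1.5 + 8.5·7 = 61; e = 59.5 − 61 = -1.5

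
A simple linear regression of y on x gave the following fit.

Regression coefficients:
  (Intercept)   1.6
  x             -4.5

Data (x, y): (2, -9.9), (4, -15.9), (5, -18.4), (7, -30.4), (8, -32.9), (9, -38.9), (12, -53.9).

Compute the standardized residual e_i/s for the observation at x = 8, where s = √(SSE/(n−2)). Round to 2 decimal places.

0.80

x=2: ŷ = 1.6 − 4.5·2 = -7.4; e = -9.9 − (-7.4) = -2.5
x=4: ŷ = 1.6 − 4.5·4 = -16.4; e = -15.9 − (-16.4) = 0.5
x=5: ŷ = 1.6 − 4.5·5 = -20.9; e = -18.4 − (-20.9) = 2.5
x=7: ŷ = 1.6 − 4.5·7 = -29.9; e = -30.4 − (-29.9) = -0.5
x=8: ŷ = 1.6 − 4.5·8 = -34.4; e = -32.9 − (-34.4) = 1.5
x=9: ŷ = 1.6 − 4.5·9 = -38.9; e = -38.9 − (-38.9) = 0
x=12: ŷ = 1.6 − 4.5·12 = -52.4; e = -53.9 − (-52.4) = -1.5
SSE = 6.25 + 0.25 + 6.25 + 0.25 + 2.25 + 0 + 2.25 = 17.5
s = √(17.5/5) = 1.87083
e/s = 1.5 / 1.87083 = 0.80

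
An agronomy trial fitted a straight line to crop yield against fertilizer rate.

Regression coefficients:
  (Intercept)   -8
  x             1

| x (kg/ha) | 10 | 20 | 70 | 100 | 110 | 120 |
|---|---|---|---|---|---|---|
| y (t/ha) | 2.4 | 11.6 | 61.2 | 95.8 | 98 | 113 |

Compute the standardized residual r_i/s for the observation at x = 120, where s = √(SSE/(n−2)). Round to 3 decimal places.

0.351

x=10: ŷ = -8 + 10 = 2; r = 2.4 − 2 = 0.4
x=20: ŷ = -8 + 20 = 12; r = 11.6 − 12 = -0.4
x=70: ŷ = -8 + 70 = 62; r = 61.2 − 62 = -0.8
x=100: ŷ = -8 + 100 = 92; r = 95.8 − 92 = 3.8
x=110: ŷ = -8 + 110 = 102; r = 98 − 102 = -4
x=120: ŷ = -8 + 120 = 112; r = 113 − 112 = 1
SSE = 0.16 + 0.16 + 0.64 + 14.44 + 16 + 1 = 32.4
s = √(32.4/4) = 2.84605
r/s = 1 / 2.84605 = 0.351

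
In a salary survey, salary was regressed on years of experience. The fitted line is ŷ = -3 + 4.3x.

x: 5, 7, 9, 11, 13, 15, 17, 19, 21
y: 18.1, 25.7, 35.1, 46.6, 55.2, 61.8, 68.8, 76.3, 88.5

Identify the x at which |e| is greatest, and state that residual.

x = 19, e = -2.4

x=5: ŷ = -3 + 4.3·5 = 18.5; e = 18.1 − 18.5 = -0.4
x=7: ŷ = -3 + 4.3·7 = 27.1; e = 25.7 − 27.1 = -1.4
x=9: ŷ = -3 + 4.3·9 = 35.7; e = 35.1 − 35.7 = -0.6
x=11: ŷ = -3 + 4.3·11 = 44.3; e = 46.6 − 44.3 = 2.3
x=13: ŷ = -3 + 4.3·13 = 52.9; e = 55.2 − 52.9 = 2.3
x=15: ŷ = -3 + 4.3·15 = 61.5; e = 61.8 − 61.5 = 0.3
x=17: ŷ = -3 + 4.3·17 = 70.1; e = 68.8 − 70.1 = -1.3
x=19: ŷ = -3 + 4.3·19 = 78.7; e = 76.3 − 78.7 = -2.4
x=21: ŷ = -3 + 4.3·21 = 87.3; e = 88.5 − 87.3 = 1.2
Largest |e| is 2.4 at x = 19, residual -2.4.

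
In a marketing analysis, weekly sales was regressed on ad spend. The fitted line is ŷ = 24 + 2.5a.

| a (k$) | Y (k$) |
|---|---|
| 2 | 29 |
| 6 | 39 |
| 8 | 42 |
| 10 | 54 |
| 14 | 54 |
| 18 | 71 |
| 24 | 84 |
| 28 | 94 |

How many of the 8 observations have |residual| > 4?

a=2: ŷ = 24 + 2.5·2 = 29; r = 29 − 29 = 0
a=6: ŷ = 24 + 2.5·6 = 39; r = 39 − 39 = 0
a=8: ŷ = 24 + 2.5·8 = 44; r = 42 − 44 = -2
a=10: ŷ = 24 + 2.5·10 = 49; r = 54 − 49 = 5
a=14: ŷ = 24 + 2.5·14 = 59; r = 54 − 59 = -5
a=18: ŷ = 24 + 2.5·18 = 69; r = 71 − 69 = 2
a=24: ŷ = 24 + 2.5·24 = 84; r = 84 − 84 = 0
a=28: ŷ = 24 + 2.5·28 = 94; r = 94 − 94 = 0
|r| > 4: a=10 (|r|=5), a=14 (|r|=5) → 2

2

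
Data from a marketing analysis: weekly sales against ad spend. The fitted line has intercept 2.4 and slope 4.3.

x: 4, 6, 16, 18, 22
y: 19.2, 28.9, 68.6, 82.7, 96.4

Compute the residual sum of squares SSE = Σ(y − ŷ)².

SSE = 16.18

x=4: ŷ = 2.4 + 4.3·4 = 19.6; r = 19.2 − 19.6 = -0.4
x=6: ŷ = 2.4 + 4.3·6 = 28.2; r = 28.9 − 28.2 = 0.7
x=16: ŷ = 2.4 + 4.3·16 = 71.2; r = 68.6 − 71.2 = -2.6
x=18: ŷ = 2.4 + 4.3·18 = 79.8; r = 82.7 − 79.8 = 2.9
x=22: ŷ = 2.4 + 4.3·22 = 97; r = 96.4 − 97 = -0.6
SSE = 0.16 + 0.49 + 6.76 + 8.41 + 0.36 = 16.18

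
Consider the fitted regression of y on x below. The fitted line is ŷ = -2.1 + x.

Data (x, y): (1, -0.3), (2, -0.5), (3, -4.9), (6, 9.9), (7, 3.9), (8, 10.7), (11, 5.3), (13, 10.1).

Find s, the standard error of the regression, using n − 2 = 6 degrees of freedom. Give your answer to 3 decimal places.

s = 4.244

x=1: ŷ = -2.1 + 1 = -1.1; r = -0.3 − (-1.1) = 0.8
x=2: ŷ = -2.1 + 2 = -0.1; r = -0.5 − (-0.1) = -0.4
x=3: ŷ = -2.1 + 3 = 0.9; r = -4.9 − 0.9 = -5.8
x=6: ŷ = -2.1 + 6 = 3.9; r = 9.9 − 3.9 = 6
x=7: ŷ = -2.1 + 7 = 4.9; r = 3.9 − 4.9 = -1
x=8: ŷ = -2.1 + 8 = 5.9; r = 10.7 − 5.9 = 4.8
x=11: ŷ = -2.1 + 11 = 8.9; r = 5.3 − 8.9 = -3.6
x=13: ŷ = -2.1 + 13 = 10.9; r = 10.1 − 10.9 = -0.8
SSE = 0.64 + 0.16 + 33.64 + 36 + 1 + 23.04 + 12.96 + 0.64 = 108.08
s = √(108.08/6) = √18.0133 ≈ 4.244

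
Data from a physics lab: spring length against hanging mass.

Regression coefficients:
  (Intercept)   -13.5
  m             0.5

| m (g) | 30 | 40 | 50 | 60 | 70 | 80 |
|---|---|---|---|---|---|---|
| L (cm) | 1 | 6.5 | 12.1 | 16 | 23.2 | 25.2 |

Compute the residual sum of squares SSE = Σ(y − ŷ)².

m=30: ŷ = -13.5 + 0.5·30 = 1.5; r = 1 − 1.5 = -0.5
m=40: ŷ = -13.5 + 0.5·40 = 6.5; r = 6.5 − 6.5 = 0
m=50: ŷ = -13.5 + 0.5·50 = 11.5; r = 12.1 − 11.5 = 0.6
m=60: ŷ = -13.5 + 0.5·60 = 16.5; r = 16 − 16.5 = -0.5
m=70: ŷ = -13.5 + 0.5·70 = 21.5; r = 23.2 − 21.5 = 1.7
m=80: ŷ = -13.5 + 0.5·80 = 26.5; r = 25.2 − 26.5 = -1.3
SSE = 0.25 + 0 + 0.36 + 0.25 + 2.89 + 1.69 = 5.44

SSE = 5.44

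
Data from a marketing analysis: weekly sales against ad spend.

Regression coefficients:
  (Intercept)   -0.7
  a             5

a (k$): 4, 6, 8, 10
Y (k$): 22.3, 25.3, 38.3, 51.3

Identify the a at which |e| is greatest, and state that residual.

a=4: ŷ = -0.7 + 5·4 = 19.3; e = 22.3 − 19.3 = 3
a=6: ŷ = -0.7 + 5·6 = 29.3; e = 25.3 − 29.3 = -4
a=8: ŷ = -0.7 + 5·8 = 39.3; e = 38.3 − 39.3 = -1
a=10: ŷ = -0.7 + 5·10 = 49.3; e = 51.3 − 49.3 = 2
Largest |e| is 4 at a = 6, residual -4.

a = 6, e = -4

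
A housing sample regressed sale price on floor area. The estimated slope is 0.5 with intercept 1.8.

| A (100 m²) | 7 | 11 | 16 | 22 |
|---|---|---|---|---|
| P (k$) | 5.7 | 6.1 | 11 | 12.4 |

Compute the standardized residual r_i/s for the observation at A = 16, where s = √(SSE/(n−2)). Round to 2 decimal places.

0.95

A=7: ŷ = 1.8 + 0.5·7 = 5.3; r = 5.7 − 5.3 = 0.4
A=11: ŷ = 1.8 + 0.5·11 = 7.3; r = 6.1 − 7.3 = -1.2
A=16: ŷ = 1.8 + 0.5·16 = 9.8; r = 11 − 9.8 = 1.2
A=22: ŷ = 1.8 + 0.5·22 = 12.8; r = 12.4 − 12.8 = -0.4
SSE = 0.16 + 1.44 + 1.44 + 0.16 = 3.2
s = √(3.2/2) = 1.26491
r/s = 1.2 / 1.26491 = 0.95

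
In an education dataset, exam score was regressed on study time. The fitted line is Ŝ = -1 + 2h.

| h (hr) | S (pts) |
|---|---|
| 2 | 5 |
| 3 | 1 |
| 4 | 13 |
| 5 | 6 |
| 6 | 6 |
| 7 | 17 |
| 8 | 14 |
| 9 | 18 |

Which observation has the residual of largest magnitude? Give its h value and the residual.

h = 4, e = 6

h=2: Ŝ = -1 + 2·2 = 3; e = 5 − 3 = 2
h=3: Ŝ = -1 + 2·3 = 5; e = 1 − 5 = -4
h=4: Ŝ = -1 + 2·4 = 7; e = 13 − 7 = 6
h=5: Ŝ = -1 + 2·5 = 9; e = 6 − 9 = -3
h=6: Ŝ = -1 + 2·6 = 11; e = 6 − 11 = -5
h=7: Ŝ = -1 + 2·7 = 13; e = 17 − 13 = 4
h=8: Ŝ = -1 + 2·8 = 15; e = 14 − 15 = -1
h=9: Ŝ = -1 + 2·9 = 17; e = 18 − 17 = 1
Largest |e| is 6 at h = 4, residual 6.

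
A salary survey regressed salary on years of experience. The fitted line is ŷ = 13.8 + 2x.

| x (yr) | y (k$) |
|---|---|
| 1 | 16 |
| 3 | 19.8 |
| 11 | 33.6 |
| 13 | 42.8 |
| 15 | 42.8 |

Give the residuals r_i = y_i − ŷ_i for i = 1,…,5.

x=1: ŷ = 13.8 + 2·1 = 15.8; r = 16 − 15.8 = 0.2
x=3: ŷ = 13.8 + 2·3 = 19.8; r = 19.8 − 19.8 = 0
x=11: ŷ = 13.8 + 2·11 = 35.8; r = 33.6 − 35.8 = -2.2
x=13: ŷ = 13.8 + 2·13 = 39.8; r = 42.8 − 39.8 = 3
x=15: ŷ = 13.8 + 2·15 = 43.8; r = 42.8 − 43.8 = -1

0.2, 0, -2.2, 3, -1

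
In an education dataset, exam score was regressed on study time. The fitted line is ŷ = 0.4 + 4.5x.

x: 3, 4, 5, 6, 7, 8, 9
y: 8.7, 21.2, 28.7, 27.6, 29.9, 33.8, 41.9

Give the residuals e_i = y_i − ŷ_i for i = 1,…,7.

-5.2, 2.8, 5.8, 0.2, -2, -2.6, 1

x=3: ŷ = 0.4 + 4.5·3 = 13.9; e = 8.7 − 13.9 = -5.2
x=4: ŷ = 0.4 + 4.5·4 = 18.4; e = 21.2 − 18.4 = 2.8
x=5: ŷ = 0.4 + 4.5·5 = 22.9; e = 28.7 − 22.9 = 5.8
x=6: ŷ = 0.4 + 4.5·6 = 27.4; e = 27.6 − 27.4 = 0.2
x=7: ŷ = 0.4 + 4.5·7 = 31.9; e = 29.9 − 31.9 = -2
x=8: ŷ = 0.4 + 4.5·8 = 36.4; e = 33.8 − 36.4 = -2.6
x=9: ŷ = 0.4 + 4.5·9 = 40.9; e = 41.9 − 40.9 = 1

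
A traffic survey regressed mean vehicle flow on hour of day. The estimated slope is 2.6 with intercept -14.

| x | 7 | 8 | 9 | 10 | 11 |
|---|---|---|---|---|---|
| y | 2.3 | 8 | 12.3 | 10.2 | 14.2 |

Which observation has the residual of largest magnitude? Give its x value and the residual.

x=7: ŷ = -14 + 2.6·7 = 4.2; e = 2.3 − 4.2 = -1.9
x=8: ŷ = -14 + 2.6·8 = 6.8; e = 8 − 6.8 = 1.2
x=9: ŷ = -14 + 2.6·9 = 9.4; e = 12.3 − 9.4 = 2.9
x=10: ŷ = -14 + 2.6·10 = 12; e = 10.2 − 12 = -1.8
x=11: ŷ = -14 + 2.6·11 = 14.6; e = 14.2 − 14.6 = -0.4
Largest |e| is 2.9 at x = 9, residual 2.9.

x = 9, e = 2.9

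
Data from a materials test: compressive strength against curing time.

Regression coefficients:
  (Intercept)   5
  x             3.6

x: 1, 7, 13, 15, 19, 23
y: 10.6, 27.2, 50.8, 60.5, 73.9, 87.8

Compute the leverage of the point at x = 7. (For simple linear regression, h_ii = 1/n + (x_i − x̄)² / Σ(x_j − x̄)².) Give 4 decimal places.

x̄ = (1 + 7 + 13 + 15 + 19 + 23)/6 = 13
Σ(x − x̄)² = 144 + 36 + 0 + 4 + 36 + 100 = 320
h = 1/6 + (-6)²/320 = 0.166667 + 0.1125 = 0.2792

h = 0.2792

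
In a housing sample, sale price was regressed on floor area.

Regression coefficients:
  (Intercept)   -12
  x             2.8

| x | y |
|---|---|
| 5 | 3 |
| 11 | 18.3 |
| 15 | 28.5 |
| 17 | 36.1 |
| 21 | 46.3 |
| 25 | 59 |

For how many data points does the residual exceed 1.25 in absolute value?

x=5: ŷ = -12 + 2.8·5 = 2; r = 3 − 2 = 1
x=11: ŷ = -12 + 2.8·11 = 18.8; r = 18.3 − 18.8 = -0.5
x=15: ŷ = -12 + 2.8·15 = 30; r = 28.5 − 30 = -1.5
x=17: ŷ = -12 + 2.8·17 = 35.6; r = 36.1 − 35.6 = 0.5
x=21: ŷ = -12 + 2.8·21 = 46.8; r = 46.3 − 46.8 = -0.5
x=25: ŷ = -12 + 2.8·25 = 58; r = 59 − 58 = 1
|r| > 1.25: x=15 (|r|=1.5) → 1

1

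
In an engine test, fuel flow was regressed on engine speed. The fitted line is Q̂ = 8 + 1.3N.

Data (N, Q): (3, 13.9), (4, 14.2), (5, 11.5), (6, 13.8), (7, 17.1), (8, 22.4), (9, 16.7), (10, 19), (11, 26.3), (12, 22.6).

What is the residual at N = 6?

Q̂ = 8 + 1.3·6 = 15.8
r = 13.8 − 15.8 = -2

r = -2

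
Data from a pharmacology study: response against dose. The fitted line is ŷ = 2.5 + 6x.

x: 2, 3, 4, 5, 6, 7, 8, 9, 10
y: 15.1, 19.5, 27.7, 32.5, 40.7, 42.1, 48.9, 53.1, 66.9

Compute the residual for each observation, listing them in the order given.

0.6, -1, 1.2, 0, 2.2, -2.4, -1.6, -3.4, 4.4

x=2: ŷ = 2.5 + 6·2 = 14.5; e = 15.1 − 14.5 = 0.6
x=3: ŷ = 2.5 + 6·3 = 20.5; e = 19.5 − 20.5 = -1
x=4: ŷ = 2.5 + 6·4 = 26.5; e = 27.7 − 26.5 = 1.2
x=5: ŷ = 2.5 + 6·5 = 32.5; e = 32.5 − 32.5 = 0
x=6: ŷ = 2.5 + 6·6 = 38.5; e = 40.7 − 38.5 = 2.2
x=7: ŷ = 2.5 + 6·7 = 44.5; e = 42.1 − 44.5 = -2.4
x=8: ŷ = 2.5 + 6·8 = 50.5; e = 48.9 − 50.5 = -1.6
x=9: ŷ = 2.5 + 6·9 = 56.5; e = 53.1 − 56.5 = -3.4
x=10: ŷ = 2.5 + 6·10 = 62.5; e = 66.9 − 62.5 = 4.4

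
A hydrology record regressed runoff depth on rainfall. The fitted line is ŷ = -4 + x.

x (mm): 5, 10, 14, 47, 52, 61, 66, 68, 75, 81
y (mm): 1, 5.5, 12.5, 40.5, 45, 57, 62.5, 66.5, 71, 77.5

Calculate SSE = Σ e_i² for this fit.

SSE = 28.5

x=5: ŷ = -4 + 5 = 1; e = 1 − 1 = 0
x=10: ŷ = -4 + 10 = 6; e = 5.5 − 6 = -0.5
x=14: ŷ = -4 + 14 = 10; e = 12.5 − 10 = 2.5
x=47: ŷ = -4 + 47 = 43; e = 40.5 − 43 = -2.5
x=52: ŷ = -4 + 52 = 48; e = 45 − 48 = -3
x=61: ŷ = -4 + 61 = 57; e = 57 − 57 = 0
x=66: ŷ = -4 + 66 = 62; e = 62.5 − 62 = 0.5
x=68: ŷ = -4 + 68 = 64; e = 66.5 − 64 = 2.5
x=75: ŷ = -4 + 75 = 71; e = 71 − 71 = 0
x=81: ŷ = -4 + 81 = 77; e = 77.5 − 77 = 0.5
SSE = 0 + 0.25 + 6.25 + 6.25 + 9 + 0 + 0.25 + 6.25 + 0 + 0.25 = 28.5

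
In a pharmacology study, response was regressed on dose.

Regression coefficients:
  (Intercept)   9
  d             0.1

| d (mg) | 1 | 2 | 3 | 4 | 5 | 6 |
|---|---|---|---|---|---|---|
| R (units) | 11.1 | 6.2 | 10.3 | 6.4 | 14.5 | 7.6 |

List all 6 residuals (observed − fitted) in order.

2, -3, 1, -3, 5, -2

d=1: ŷ = 9 + 0.1·1 = 9.1; e = 11.1 − 9.1 = 2
d=2: ŷ = 9 + 0.1·2 = 9.2; e = 6.2 − 9.2 = -3
d=3: ŷ = 9 + 0.1·3 = 9.3; e = 10.3 − 9.3 = 1
d=4: ŷ = 9 + 0.1·4 = 9.4; e = 6.4 − 9.4 = -3
d=5: ŷ = 9 + 0.1·5 = 9.5; e = 14.5 − 9.5 = 5
d=6: ŷ = 9 + 0.1·6 = 9.6; e = 7.6 − 9.6 = -2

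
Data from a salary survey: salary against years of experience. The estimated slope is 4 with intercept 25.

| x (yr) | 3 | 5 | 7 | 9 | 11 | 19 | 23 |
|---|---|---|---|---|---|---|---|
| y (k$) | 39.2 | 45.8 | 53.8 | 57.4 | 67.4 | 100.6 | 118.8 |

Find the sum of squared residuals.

SSE = 25.04

x=3: ŷ = 25 + 4·3 = 37; e = 39.2 − 37 = 2.2
x=5: ŷ = 25 + 4·5 = 45; e = 45.8 − 45 = 0.8
x=7: ŷ = 25 + 4·7 = 53; e = 53.8 − 53 = 0.8
x=9: ŷ = 25 + 4·9 = 61; e = 57.4 − 61 = -3.6
x=11: ŷ = 25 + 4·11 = 69; e = 67.4 − 69 = -1.6
x=19: ŷ = 25 + 4·19 = 101; e = 100.6 − 101 = -0.4
x=23: ŷ = 25 + 4·23 = 117; e = 118.8 − 117 = 1.8
SSE = 4.84 + 0.64 + 0.64 + 12.96 + 2.56 + 0.16 + 3.24 = 25.04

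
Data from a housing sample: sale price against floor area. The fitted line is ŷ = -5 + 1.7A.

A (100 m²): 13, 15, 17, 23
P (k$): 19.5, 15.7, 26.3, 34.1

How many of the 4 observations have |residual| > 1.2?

3

A=13: ŷ = -5 + 1.7·13 = 17.1; e = 19.5 − 17.1 = 2.4
A=15: ŷ = -5 + 1.7·15 = 20.5; e = 15.7 − 20.5 = -4.8
A=17: ŷ = -5 + 1.7·17 = 23.9; e = 26.3 − 23.9 = 2.4
A=23: ŷ = -5 + 1.7·23 = 34.1; e = 34.1 − 34.1 = 0
|e| > 1.2: A=13 (|e|=2.4), A=15 (|e|=4.8), A=17 (|e|=2.4) → 3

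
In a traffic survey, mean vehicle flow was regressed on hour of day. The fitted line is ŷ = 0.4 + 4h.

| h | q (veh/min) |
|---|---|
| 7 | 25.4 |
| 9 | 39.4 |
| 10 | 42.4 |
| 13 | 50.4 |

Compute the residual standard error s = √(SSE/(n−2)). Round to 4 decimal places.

h=7: ŷ = 0.4 + 4·7 = 28.4; r = 25.4 − 28.4 = -3
h=9: ŷ = 0.4 + 4·9 = 36.4; r = 39.4 − 36.4 = 3
h=10: ŷ = 0.4 + 4·10 = 40.4; r = 42.4 − 40.4 = 2
h=13: ŷ = 0.4 + 4·13 = 52.4; r = 50.4 − 52.4 = -2
SSE = 9 + 9 + 4 + 4 = 26
s = √(26/2) = √13 ≈ 3.6056

s = 3.6056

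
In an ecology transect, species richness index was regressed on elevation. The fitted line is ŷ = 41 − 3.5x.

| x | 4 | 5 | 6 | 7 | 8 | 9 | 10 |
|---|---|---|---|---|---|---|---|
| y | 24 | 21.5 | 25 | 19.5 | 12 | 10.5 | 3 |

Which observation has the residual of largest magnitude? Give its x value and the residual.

x = 6, e = 5

x=4: ŷ = 41 − 3.5·4 = 27; e = 24 − 27 = -3
x=5: ŷ = 41 − 3.5·5 = 23.5; e = 21.5 − 23.5 = -2
x=6: ŷ = 41 − 3.5·6 = 20; e = 25 − 20 = 5
x=7: ŷ = 41 − 3.5·7 = 16.5; e = 19.5 − 16.5 = 3
x=8: ŷ = 41 − 3.5·8 = 13; e = 12 − 13 = -1
x=9: ŷ = 41 − 3.5·9 = 9.5; e = 10.5 − 9.5 = 1
x=10: ŷ = 41 − 3.5·10 = 6; e = 3 − 6 = -3
Largest |e| is 5 at x = 6, residual 5.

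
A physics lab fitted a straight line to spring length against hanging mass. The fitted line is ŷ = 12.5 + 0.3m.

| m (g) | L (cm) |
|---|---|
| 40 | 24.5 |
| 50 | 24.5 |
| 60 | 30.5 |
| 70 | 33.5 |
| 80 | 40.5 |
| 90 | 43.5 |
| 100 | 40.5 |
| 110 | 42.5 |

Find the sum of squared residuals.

m=40: ŷ = 12.5 + 0.3·40 = 24.5; r = 24.5 − 24.5 = 0
m=50: ŷ = 12.5 + 0.3·50 = 27.5; r = 24.5 − 27.5 = -3
m=60: ŷ = 12.5 + 0.3·60 = 30.5; r = 30.5 − 30.5 = 0
m=70: ŷ = 12.5 + 0.3·70 = 33.5; r = 33.5 − 33.5 = 0
m=80: ŷ = 12.5 + 0.3·80 = 36.5; r = 40.5 − 36.5 = 4
m=90: ŷ = 12.5 + 0.3·90 = 39.5; r = 43.5 − 39.5 = 4
m=100: ŷ = 12.5 + 0.3·100 = 42.5; r = 40.5 − 42.5 = -2
m=110: ŷ = 12.5 + 0.3·110 = 45.5; r = 42.5 − 45.5 = -3
SSE = 0 + 9 + 0 + 0 + 16 + 16 + 4 + 9 = 54

SSE = 54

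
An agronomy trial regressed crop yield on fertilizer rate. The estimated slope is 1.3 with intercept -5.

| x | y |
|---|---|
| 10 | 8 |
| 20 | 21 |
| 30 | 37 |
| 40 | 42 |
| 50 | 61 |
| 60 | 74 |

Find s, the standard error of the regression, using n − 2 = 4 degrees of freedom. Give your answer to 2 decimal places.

s = 3.00

x=10: ŷ = -5 + 1.3·10 = 8; r = 8 − 8 = 0
x=20: ŷ = -5 + 1.3·20 = 21; r = 21 − 21 = 0
x=30: ŷ = -5 + 1.3·30 = 34; r = 37 − 34 = 3
x=40: ŷ = -5 + 1.3·40 = 47; r = 42 − 47 = -5
x=50: ŷ = -5 + 1.3·50 = 60; r = 61 − 60 = 1
x=60: ŷ = -5 + 1.3·60 = 73; r = 74 − 73 = 1
SSE = 0 + 0 + 9 + 25 + 1 + 1 = 36
s = √(36/4) = √9 ≈ 3.00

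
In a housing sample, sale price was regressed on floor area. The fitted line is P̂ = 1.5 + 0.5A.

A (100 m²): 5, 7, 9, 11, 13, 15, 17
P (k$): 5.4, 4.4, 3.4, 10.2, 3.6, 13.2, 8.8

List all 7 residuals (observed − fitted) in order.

1.4, -0.6, -2.6, 3.2, -4.4, 4.2, -1.2

A=5: P̂ = 1.5 + 0.5·5 = 4; e = 5.4 − 4 = 1.4
A=7: P̂ = 1.5 + 0.5·7 = 5; e = 4.4 − 5 = -0.6
A=9: P̂ = 1.5 + 0.5·9 = 6; e = 3.4 − 6 = -2.6
A=11: P̂ = 1.5 + 0.5·11 = 7; e = 10.2 − 7 = 3.2
A=13: P̂ = 1.5 + 0.5·13 = 8; e = 3.6 − 8 = -4.4
A=15: P̂ = 1.5 + 0.5·15 = 9; e = 13.2 − 9 = 4.2
A=17: P̂ = 1.5 + 0.5·17 = 10; e = 8.8 − 10 = -1.2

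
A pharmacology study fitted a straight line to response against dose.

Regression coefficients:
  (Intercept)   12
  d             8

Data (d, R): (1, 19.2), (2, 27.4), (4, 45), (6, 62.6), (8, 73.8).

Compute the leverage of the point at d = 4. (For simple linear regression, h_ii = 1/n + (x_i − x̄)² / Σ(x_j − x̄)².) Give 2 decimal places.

h = 0.20

d̄ = (1 + 2 + 4 + 6 + 8)/5 = 4.2
Σ(d − d̄)² = 10.24 + 4.84 + 0.04 + 3.24 + 14.44 = 32.8
h = 1/5 + (-0.2)²/32.8 = 0.2 + 0.00121951 = 0.20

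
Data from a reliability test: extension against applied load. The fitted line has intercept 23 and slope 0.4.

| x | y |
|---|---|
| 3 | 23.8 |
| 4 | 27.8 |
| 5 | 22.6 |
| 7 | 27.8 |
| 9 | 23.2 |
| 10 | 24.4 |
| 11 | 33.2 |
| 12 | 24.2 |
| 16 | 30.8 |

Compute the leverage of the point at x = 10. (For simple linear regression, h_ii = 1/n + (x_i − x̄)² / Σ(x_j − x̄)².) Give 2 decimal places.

h = 0.13

x̄ = (3 + 4 + 5 + 7 + 9 + 10 + 11 + 12 + 16)/9 = 8.55556
Σ(x − x̄)² = 30.8642 + 20.7531 + 12.642 + 2.41975 + 0.197531 + 2.08642 + 5.97531 + 11.8642 + 55.4198 = 142.222
h = 1/9 + (1.44444)²/142.222 = 0.111111 + 0.0146701 = 0.13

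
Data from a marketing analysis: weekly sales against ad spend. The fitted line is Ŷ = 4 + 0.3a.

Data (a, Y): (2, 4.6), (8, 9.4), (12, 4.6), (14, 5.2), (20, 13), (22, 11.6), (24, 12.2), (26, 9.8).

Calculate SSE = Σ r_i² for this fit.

SSE = 42

a=2: Ŷ = 4 + 0.3·2 = 4.6; r = 4.6 − 4.6 = 0
a=8: Ŷ = 4 + 0.3·8 = 6.4; r = 9.4 − 6.4 = 3
a=12: Ŷ = 4 + 0.3·12 = 7.6; r = 4.6 − 7.6 = -3
a=14: Ŷ = 4 + 0.3·14 = 8.2; r = 5.2 − 8.2 = -3
a=20: Ŷ = 4 + 0.3·20 = 10; r = 13 − 10 = 3
a=22: Ŷ = 4 + 0.3·22 = 10.6; r = 11.6 − 10.6 = 1
a=24: Ŷ = 4 + 0.3·24 = 11.2; r = 12.2 − 11.2 = 1
a=26: Ŷ = 4 + 0.3·26 = 11.8; r = 9.8 − 11.8 = -2
SSE = 0 + 9 + 9 + 9 + 9 + 1 + 1 + 4 = 42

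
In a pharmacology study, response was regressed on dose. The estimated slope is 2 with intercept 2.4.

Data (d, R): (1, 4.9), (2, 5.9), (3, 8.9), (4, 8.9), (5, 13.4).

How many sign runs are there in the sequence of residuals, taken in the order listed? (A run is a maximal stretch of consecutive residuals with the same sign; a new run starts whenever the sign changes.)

5 runs

d=1: ŷ = 2.4 + 2·1 = 4.4; e = 4.9 − 4.4 = 0.5
d=2: ŷ = 2.4 + 2·2 = 6.4; e = 5.9 − 6.4 = -0.5
d=3: ŷ = 2.4 + 2·3 = 8.4; e = 8.9 − 8.4 = 0.5
d=4: ŷ = 2.4 + 2·4 = 10.4; e = 8.9 − 10.4 = -1.5
d=5: ŷ = 2.4 + 2·5 = 12.4; e = 13.4 − 12.4 = 1
Signs: + − + − +
Runs: +×1, −×1, +×1, −×1, +×1 → 5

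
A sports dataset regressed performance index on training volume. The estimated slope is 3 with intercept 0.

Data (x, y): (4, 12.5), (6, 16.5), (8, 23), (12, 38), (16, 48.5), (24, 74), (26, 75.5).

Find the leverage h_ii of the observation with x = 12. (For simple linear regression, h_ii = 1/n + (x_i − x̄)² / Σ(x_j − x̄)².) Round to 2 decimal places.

x̄ = (4 + 6 + 8 + 12 + 16 + 24 + 26)/7 = 13.7143
Σ(x − x̄)² = 94.3673 + 59.5102 + 32.6531 + 2.93878 + 5.22449 + 105.796 + 150.939 = 451.429
h = 1/7 + (-1.71429)²/451.429 = 0.142857 + 0.00650995 = 0.15

h = 0.15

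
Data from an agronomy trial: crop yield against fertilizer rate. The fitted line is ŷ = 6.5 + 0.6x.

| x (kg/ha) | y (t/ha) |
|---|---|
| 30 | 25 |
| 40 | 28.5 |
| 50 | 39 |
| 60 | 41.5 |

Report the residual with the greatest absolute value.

r = 2.5

x=30: ŷ = 6.5 + 0.6·30 = 24.5; r = 25 − 24.5 = 0.5
x=40: ŷ = 6.5 + 0.6·40 = 30.5; r = 28.5 − 30.5 = -2
x=50: ŷ = 6.5 + 0.6·50 = 36.5; r = 39 − 36.5 = 2.5
x=60: ŷ = 6.5 + 0.6·60 = 42.5; r = 41.5 − 42.5 = -1
Largest |r| is 2.5 at x = 50, residual 2.5.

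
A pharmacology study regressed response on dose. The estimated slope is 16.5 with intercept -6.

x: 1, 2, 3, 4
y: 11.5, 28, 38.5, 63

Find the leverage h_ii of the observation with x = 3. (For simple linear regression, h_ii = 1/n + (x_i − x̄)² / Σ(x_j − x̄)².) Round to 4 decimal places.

x̄ = (1 + 2 + 3 + 4)/4 = 2.5
Σ(x − x̄)² = 2.25 + 0.25 + 0.25 + 2.25 = 5
h = 1/4 + (0.5)²/5 = 0.25 + 0.05 = 0.3000

h = 0.3000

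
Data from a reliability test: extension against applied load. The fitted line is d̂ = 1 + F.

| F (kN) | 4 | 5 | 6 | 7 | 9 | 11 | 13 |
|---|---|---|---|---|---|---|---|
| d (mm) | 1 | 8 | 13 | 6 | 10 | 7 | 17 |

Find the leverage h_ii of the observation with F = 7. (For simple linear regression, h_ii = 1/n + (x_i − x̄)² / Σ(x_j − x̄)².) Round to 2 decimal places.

h = 0.15

F̄ = (4 + 5 + 6 + 7 + 9 + 11 + 13)/7 = 7.85714
Σ(F − F̄)² = 14.8776 + 8.16327 + 3.44898 + 0.734694 + 1.30612 + 9.87755 + 26.449 = 64.8571
h = 1/7 + (-0.857143)²/64.8571 = 0.142857 + 0.0113279 = 0.15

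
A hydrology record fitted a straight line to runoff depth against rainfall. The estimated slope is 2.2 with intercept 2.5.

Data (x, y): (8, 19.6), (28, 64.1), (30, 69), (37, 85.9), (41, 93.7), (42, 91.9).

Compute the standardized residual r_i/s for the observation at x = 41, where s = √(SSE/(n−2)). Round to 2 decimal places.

x=8: ŷ = 2.5 + 2.2·8 = 20.1; r = 19.6 − 20.1 = -0.5
x=28: ŷ = 2.5 + 2.2·28 = 64.1; r = 64.1 − 64.1 = 0
x=30: ŷ = 2.5 + 2.2·30 = 68.5; r = 69 − 68.5 = 0.5
x=37: ŷ = 2.5 + 2.2·37 = 83.9; r = 85.9 − 83.9 = 2
x=41: ŷ = 2.5 + 2.2·41 = 92.7; r = 93.7 − 92.7 = 1
x=42: ŷ = 2.5 + 2.2·42 = 94.9; r = 91.9 − 94.9 = -3
SSE = 0.25 + 0 + 0.25 + 4 + 1 + 9 = 14.5
s = √(14.5/4) = 1.90394
r/s = 1 / 1.90394 = 0.53

0.53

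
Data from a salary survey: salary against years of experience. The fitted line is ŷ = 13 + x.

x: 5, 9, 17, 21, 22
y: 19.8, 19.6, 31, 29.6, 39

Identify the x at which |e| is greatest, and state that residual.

x=5: ŷ = 13 + 5 = 18; e = 19.8 − 18 = 1.8
x=9: ŷ = 13 + 9 = 22; e = 19.6 − 22 = -2.4
x=17: ŷ = 13 + 17 = 30; e = 31 − 30 = 1
x=21: ŷ = 13 + 21 = 34; e = 29.6 − 34 = -4.4
x=22: ŷ = 13 + 22 = 35; e = 39 − 35 = 4
Largest |e| is 4.4 at x = 21, residual -4.4.

x = 21, e = -4.4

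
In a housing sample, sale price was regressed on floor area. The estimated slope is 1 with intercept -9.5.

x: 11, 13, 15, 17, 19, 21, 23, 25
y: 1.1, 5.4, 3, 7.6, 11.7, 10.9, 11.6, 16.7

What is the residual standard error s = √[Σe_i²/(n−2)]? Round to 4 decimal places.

x=11: ŷ = -9.5 + 11 = 1.5; e = 1.1 − 1.5 = -0.4
x=13: ŷ = -9.5 + 13 = 3.5; e = 5.4 − 3.5 = 1.9
x=15: ŷ = -9.5 + 15 = 5.5; e = 3 − 5.5 = -2.5
x=17: ŷ = -9.5 + 17 = 7.5; e = 7.6 − 7.5 = 0.1
x=19: ŷ = -9.5 + 19 = 9.5; e = 11.7 − 9.5 = 2.2
x=21: ŷ = -9.5 + 21 = 11.5; e = 10.9 − 11.5 = -0.6
x=23: ŷ = -9.5 + 23 = 13.5; e = 11.6 − 13.5 = -1.9
x=25: ŷ = -9.5 + 25 = 15.5; e = 16.7 − 15.5 = 1.2
SSE = 0.16 + 3.61 + 6.25 + 0.01 + 4.84 + 0.36 + 3.61 + 1.44 = 20.28
s = √(20.28/6) = √3.38 ≈ 1.8385

s = 1.8385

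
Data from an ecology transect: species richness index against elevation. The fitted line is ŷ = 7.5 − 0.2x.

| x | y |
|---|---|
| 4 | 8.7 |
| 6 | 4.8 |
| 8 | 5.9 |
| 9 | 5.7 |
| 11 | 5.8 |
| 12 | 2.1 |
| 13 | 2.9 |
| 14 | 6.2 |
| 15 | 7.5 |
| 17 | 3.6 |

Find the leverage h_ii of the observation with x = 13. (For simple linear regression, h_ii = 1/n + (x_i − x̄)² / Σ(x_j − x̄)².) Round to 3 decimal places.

h = 0.129

x̄ = (4 + 6 + 8 + 9 + 11 + 12 + 13 + 14 + 15 + 17)/10 = 10.9
Σ(x − x̄)² = 47.61 + 24.01 + 8.41 + 3.61 + 0.01 + 1.21 + 4.41 + 9.61 + 16.81 + 37.21 = 152.9
h = 1/10 + (2.1)²/152.9 = 0.1 + 0.0288424 = 0.129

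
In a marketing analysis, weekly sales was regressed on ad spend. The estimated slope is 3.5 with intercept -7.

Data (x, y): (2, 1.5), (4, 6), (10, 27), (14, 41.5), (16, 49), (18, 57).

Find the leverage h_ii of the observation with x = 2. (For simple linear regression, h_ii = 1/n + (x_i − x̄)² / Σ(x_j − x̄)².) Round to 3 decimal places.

h = 0.519

x̄ = (2 + 4 + 10 + 14 + 16 + 18)/6 = 10.6667
Σ(x − x̄)² = 75.1111 + 44.4444 + 0.444444 + 11.1111 + 28.4444 + 53.7778 = 213.333
h = 1/6 + (-8.66667)²/213.333 = 0.166667 + 0.352083 = 0.519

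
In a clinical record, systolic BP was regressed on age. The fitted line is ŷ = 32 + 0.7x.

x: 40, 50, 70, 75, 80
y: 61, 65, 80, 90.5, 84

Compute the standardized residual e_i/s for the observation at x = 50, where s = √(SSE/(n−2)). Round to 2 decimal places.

-0.45

x=40: ŷ = 32 + 0.7·40 = 60; e = 61 − 60 = 1
x=50: ŷ = 32 + 0.7·50 = 67; e = 65 − 67 = -2
x=70: ŷ = 32 + 0.7·70 = 81; e = 80 − 81 = -1
x=75: ŷ = 32 + 0.7·75 = 84.5; e = 90.5 − 84.5 = 6
x=80: ŷ = 32 + 0.7·80 = 88; e = 84 − 88 = -4
SSE = 1 + 4 + 1 + 36 + 16 = 58
s = √(58/3) = 4.39697
e/s = -2 / 4.39697 = -0.45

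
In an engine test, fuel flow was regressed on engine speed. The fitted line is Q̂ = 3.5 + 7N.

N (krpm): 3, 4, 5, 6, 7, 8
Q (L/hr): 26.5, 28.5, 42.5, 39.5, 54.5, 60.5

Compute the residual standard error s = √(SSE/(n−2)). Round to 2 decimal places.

N=3: Q̂ = 3.5 + 7·3 = 24.5; r = 26.5 − 24.5 = 2
N=4: Q̂ = 3.5 + 7·4 = 31.5; r = 28.5 − 31.5 = -3
N=5: Q̂ = 3.5 + 7·5 = 38.5; r = 42.5 − 38.5 = 4
N=6: Q̂ = 3.5 + 7·6 = 45.5; r = 39.5 − 45.5 = -6
N=7: Q̂ = 3.5 + 7·7 = 52.5; r = 54.5 − 52.5 = 2
N=8: Q̂ = 3.5 + 7·8 = 59.5; r = 60.5 − 59.5 = 1
SSE = 4 + 9 + 16 + 36 + 4 + 1 = 70
s = √(70/4) = √17.5 ≈ 4.18

s = 4.18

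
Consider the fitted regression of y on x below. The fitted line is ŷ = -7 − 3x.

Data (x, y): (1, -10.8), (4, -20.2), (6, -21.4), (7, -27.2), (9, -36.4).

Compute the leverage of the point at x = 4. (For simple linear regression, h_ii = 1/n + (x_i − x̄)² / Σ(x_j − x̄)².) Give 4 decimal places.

x̄ = (1 + 4 + 6 + 7 + 9)/5 = 5.4
Σ(x − x̄)² = 19.36 + 1.96 + 0.36 + 2.56 + 12.96 = 37.2
h = 1/5 + (-1.4)²/37.2 = 0.2 + 0.0526882 = 0.2527

h = 0.2527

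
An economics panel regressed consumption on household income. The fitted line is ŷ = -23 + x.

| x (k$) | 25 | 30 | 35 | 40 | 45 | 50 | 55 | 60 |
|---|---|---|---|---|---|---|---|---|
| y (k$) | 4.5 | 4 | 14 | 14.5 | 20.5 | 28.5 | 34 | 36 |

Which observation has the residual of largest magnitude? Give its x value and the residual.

x = 30, e = -3

x=25: ŷ = -23 + 25 = 2; e = 4.5 − 2 = 2.5
x=30: ŷ = -23 + 30 = 7; e = 4 − 7 = -3
x=35: ŷ = -23 + 35 = 12; e = 14 − 12 = 2
x=40: ŷ = -23 + 40 = 17; e = 14.5 − 17 = -2.5
x=45: ŷ = -23 + 45 = 22; e = 20.5 − 22 = -1.5
x=50: ŷ = -23 + 50 = 27; e = 28.5 − 27 = 1.5
x=55: ŷ = -23 + 55 = 32; e = 34 − 32 = 2
x=60: ŷ = -23 + 60 = 37; e = 36 − 37 = -1
Largest |e| is 3 at x = 30, residual -3.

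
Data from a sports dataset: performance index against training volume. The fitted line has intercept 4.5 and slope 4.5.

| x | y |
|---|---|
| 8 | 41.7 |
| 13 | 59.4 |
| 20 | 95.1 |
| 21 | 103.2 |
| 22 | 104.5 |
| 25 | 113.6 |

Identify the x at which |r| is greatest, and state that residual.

x=8: ŷ = 4.5 + 4.5·8 = 40.5; r = 41.7 − 40.5 = 1.2
x=13: ŷ = 4.5 + 4.5·13 = 63; r = 59.4 − 63 = -3.6
x=20: ŷ = 4.5 + 4.5·20 = 94.5; r = 95.1 − 94.5 = 0.6
x=21: ŷ = 4.5 + 4.5·21 = 99; r = 103.2 − 99 = 4.2
x=22: ŷ = 4.5 + 4.5·22 = 103.5; r = 104.5 − 103.5 = 1
x=25: ŷ = 4.5 + 4.5·25 = 117; r = 113.6 − 117 = -3.4
Largest |r| is 4.2 at x = 21, residual 4.2.

x = 21, r = 4.2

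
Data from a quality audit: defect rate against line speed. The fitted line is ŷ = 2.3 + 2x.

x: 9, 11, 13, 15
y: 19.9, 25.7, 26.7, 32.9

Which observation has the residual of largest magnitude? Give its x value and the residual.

x=9: ŷ = 2.3 + 2·9 = 20.3; e = 19.9 − 20.3 = -0.4
x=11: ŷ = 2.3 + 2·11 = 24.3; e = 25.7 − 24.3 = 1.4
x=13: ŷ = 2.3 + 2·13 = 28.3; e = 26.7 − 28.3 = -1.6
x=15: ŷ = 2.3 + 2·15 = 32.3; e = 32.9 − 32.3 = 0.6
Largest |e| is 1.6 at x = 13, residual -1.6.

x = 13, e = -1.6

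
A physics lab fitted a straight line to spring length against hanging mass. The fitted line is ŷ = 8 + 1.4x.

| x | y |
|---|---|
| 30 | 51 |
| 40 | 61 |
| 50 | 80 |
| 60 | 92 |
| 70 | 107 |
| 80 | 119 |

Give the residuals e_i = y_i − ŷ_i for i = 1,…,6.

1, -3, 2, 0, 1, -1

x=30: ŷ = 8 + 1.4·30 = 50; e = 51 − 50 = 1
x=40: ŷ = 8 + 1.4·40 = 64; e = 61 − 64 = -3
x=50: ŷ = 8 + 1.4·50 = 78; e = 80 − 78 = 2
x=60: ŷ = 8 + 1.4·60 = 92; e = 92 − 92 = 0
x=70: ŷ = 8 + 1.4·70 = 106; e = 107 − 106 = 1
x=80: ŷ = 8 + 1.4·80 = 120; e = 119 − 120 = -1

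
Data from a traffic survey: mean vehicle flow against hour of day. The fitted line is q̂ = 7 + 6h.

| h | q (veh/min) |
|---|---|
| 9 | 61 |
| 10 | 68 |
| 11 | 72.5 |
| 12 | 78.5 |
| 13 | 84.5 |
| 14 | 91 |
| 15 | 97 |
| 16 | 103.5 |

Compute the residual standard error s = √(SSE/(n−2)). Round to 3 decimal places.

s = 0.577

h=9: q̂ = 7 + 6·9 = 61; e = 61 − 61 = 0
h=10: q̂ = 7 + 6·10 = 67; e = 68 − 67 = 1
h=11: q̂ = 7 + 6·11 = 73; e = 72.5 − 73 = -0.5
h=12: q̂ = 7 + 6·12 = 79; e = 78.5 − 79 = -0.5
h=13: q̂ = 7 + 6·13 = 85; e = 84.5 − 85 = -0.5
h=14: q̂ = 7 + 6·14 = 91; e = 91 − 91 = 0
h=15: q̂ = 7 + 6·15 = 97; e = 97 − 97 = 0
h=16: q̂ = 7 + 6·16 = 103; e = 103.5 − 103 = 0.5
SSE = 0 + 1 + 0.25 + 0.25 + 0.25 + 0 + 0 + 0.25 = 2
s = √(2/6) = √0.333333 ≈ 0.577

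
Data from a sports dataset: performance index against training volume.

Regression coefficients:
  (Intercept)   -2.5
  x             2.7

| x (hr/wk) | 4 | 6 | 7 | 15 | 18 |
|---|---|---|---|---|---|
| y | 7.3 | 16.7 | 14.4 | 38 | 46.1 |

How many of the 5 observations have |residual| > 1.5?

x=4: ŷ = -2.5 + 2.7·4 = 8.3; e = 7.3 − 8.3 = -1
x=6: ŷ = -2.5 + 2.7·6 = 13.7; e = 16.7 − 13.7 = 3
x=7: ŷ = -2.5 + 2.7·7 = 16.4; e = 14.4 − 16.4 = -2
x=15: ŷ = -2.5 + 2.7·15 = 38; e = 38 − 38 = 0
x=18: ŷ = -2.5 + 2.7·18 = 46.1; e = 46.1 − 46.1 = 0
|e| > 1.5: x=6 (|e|=3), x=7 (|e|=2) → 2

2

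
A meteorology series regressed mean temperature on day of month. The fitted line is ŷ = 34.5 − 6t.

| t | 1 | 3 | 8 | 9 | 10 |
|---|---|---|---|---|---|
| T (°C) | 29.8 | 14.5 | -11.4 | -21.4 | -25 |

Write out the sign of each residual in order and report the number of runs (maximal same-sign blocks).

t=1: ŷ = 34.5 − 6·1 = 28.5; r = 29.8 − 28.5 = 1.3
t=3: ŷ = 34.5 − 6·3 = 16.5; r = 14.5 − 16.5 = -2
t=8: ŷ = 34.5 − 6·8 = -13.5; r = -11.4 − (-13.5) = 2.1
t=9: ŷ = 34.5 − 6·9 = -19.5; r = -21.4 − (-19.5) = -1.9
t=10: ŷ = 34.5 − 6·10 = -25.5; r = -25 − (-25.5) = 0.5
Signs: + − + − +
Runs: +×1, −×1, +×1, −×1, +×1 → 5

5 runs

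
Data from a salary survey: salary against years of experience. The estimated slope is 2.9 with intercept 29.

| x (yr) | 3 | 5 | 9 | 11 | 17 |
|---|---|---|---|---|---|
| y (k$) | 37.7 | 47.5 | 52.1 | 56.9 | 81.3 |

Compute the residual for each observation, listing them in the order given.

x=3: ŷ = 29 + 2.9·3 = 37.7; r = 37.7 − 37.7 = 0
x=5: ŷ = 29 + 2.9·5 = 43.5; r = 47.5 − 43.5 = 4
x=9: ŷ = 29 + 2.9·9 = 55.1; r = 52.1 − 55.1 = -3
x=11: ŷ = 29 + 2.9·11 = 60.9; r = 56.9 − 60.9 = -4
x=17: ŷ = 29 + 2.9·17 = 78.3; r = 81.3 − 78.3 = 3

0, 4, -3, -4, 3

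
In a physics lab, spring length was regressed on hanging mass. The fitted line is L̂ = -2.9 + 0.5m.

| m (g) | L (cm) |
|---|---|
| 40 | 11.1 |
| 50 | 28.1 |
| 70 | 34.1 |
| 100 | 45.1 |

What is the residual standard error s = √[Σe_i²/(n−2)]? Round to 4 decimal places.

s = 6.3246

m=40: L̂ = -2.9 + 0.5·40 = 17.1; e = 11.1 − 17.1 = -6
m=50: L̂ = -2.9 + 0.5·50 = 22.1; e = 28.1 − 22.1 = 6
m=70: L̂ = -2.9 + 0.5·70 = 32.1; e = 34.1 − 32.1 = 2
m=100: L̂ = -2.9 + 0.5·100 = 47.1; e = 45.1 − 47.1 = -2
SSE = 36 + 36 + 4 + 4 = 80
s = √(80/2) = √40 ≈ 6.3246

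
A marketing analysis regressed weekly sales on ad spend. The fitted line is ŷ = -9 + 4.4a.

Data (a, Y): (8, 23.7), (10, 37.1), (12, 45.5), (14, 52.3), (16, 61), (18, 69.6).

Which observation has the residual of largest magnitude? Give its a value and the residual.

a = 8, r = -2.5

a=8: ŷ = -9 + 4.4·8 = 26.2; r = 23.7 − 26.2 = -2.5
a=10: ŷ = -9 + 4.4·10 = 35; r = 37.1 − 35 = 2.1
a=12: ŷ = -9 + 4.4·12 = 43.8; r = 45.5 − 43.8 = 1.7
a=14: ŷ = -9 + 4.4·14 = 52.6; r = 52.3 − 52.6 = -0.3
a=16: ŷ = -9 + 4.4·16 = 61.4; r = 61 − 61.4 = -0.4
a=18: ŷ = -9 + 4.4·18 = 70.2; r = 69.6 − 70.2 = -0.6
Largest |r| is 2.5 at a = 8, residual -2.5.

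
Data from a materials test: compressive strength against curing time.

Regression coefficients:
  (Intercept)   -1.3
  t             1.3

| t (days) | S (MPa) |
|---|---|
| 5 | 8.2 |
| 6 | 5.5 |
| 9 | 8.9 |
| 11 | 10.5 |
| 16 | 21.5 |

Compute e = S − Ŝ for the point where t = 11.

e = -2.5

Ŝ = -1.3 + 1.3·11 = 13
e = 10.5 − 13 = -2.5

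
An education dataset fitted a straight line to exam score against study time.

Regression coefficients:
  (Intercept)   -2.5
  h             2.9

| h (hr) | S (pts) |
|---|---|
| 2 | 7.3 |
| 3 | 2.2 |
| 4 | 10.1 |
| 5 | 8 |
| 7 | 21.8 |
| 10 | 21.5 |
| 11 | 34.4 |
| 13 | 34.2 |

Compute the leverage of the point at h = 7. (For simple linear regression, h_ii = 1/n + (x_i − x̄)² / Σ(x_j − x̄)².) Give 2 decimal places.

h = 0.13

h̄ = (2 + 3 + 4 + 5 + 7 + 10 + 11 + 13)/8 = 6.875
Σ(h − h̄)² = 23.7656 + 15.0156 + 8.26562 + 3.51562 + 0.015625 + 9.76562 + 17.0156 + 37.5156 = 114.875
h = 1/8 + (0.125)²/114.875 = 0.125 + 0.000136017 = 0.13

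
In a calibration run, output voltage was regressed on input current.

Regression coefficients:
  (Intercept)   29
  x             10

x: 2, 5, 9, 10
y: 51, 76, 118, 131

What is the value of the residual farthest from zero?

x=2: ŷ = 29 + 10·2 = 49; e = 51 − 49 = 2
x=5: ŷ = 29 + 10·5 = 79; e = 76 − 79 = -3
x=9: ŷ = 29 + 10·9 = 119; e = 118 − 119 = -1
x=10: ŷ = 29 + 10·10 = 129; e = 131 − 129 = 2
Largest |e| is 3 at x = 5, residual -3.

e = -3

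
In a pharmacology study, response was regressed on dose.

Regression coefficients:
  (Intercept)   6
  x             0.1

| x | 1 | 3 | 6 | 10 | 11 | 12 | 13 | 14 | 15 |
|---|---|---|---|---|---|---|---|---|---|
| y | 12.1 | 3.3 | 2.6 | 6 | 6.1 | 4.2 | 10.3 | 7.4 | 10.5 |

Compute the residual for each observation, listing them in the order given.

x=1: ŷ = 6 + 0.1·1 = 6.1; e = 12.1 − 6.1 = 6
x=3: ŷ = 6 + 0.1·3 = 6.3; e = 3.3 − 6.3 = -3
x=6: ŷ = 6 + 0.1·6 = 6.6; e = 2.6 − 6.6 = -4
x=10: ŷ = 6 + 0.1·10 = 7; e = 6 − 7 = -1
x=11: ŷ = 6 + 0.1·11 = 7.1; e = 6.1 − 7.1 = -1
x=12: ŷ = 6 + 0.1·12 = 7.2; e = 4.2 − 7.2 = -3
x=13: ŷ = 6 + 0.1·13 = 7.3; e = 10.3 − 7.3 = 3
x=14: ŷ = 6 + 0.1·14 = 7.4; e = 7.4 − 7.4 = 0
x=15: ŷ = 6 + 0.1·15 = 7.5; e = 10.5 − 7.5 = 3

6, -3, -4, -1, -1, -3, 3, 0, 3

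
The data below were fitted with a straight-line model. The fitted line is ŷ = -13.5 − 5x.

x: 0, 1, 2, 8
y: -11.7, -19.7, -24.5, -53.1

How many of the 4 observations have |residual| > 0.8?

3

x=0: ŷ = -13.5 − 5·0 = -13.5; r = -11.7 − (-13.5) = 1.8
x=1: ŷ = -13.5 − 5·1 = -18.5; r = -19.7 − (-18.5) = -1.2
x=2: ŷ = -13.5 − 5·2 = -23.5; r = -24.5 − (-23.5) = -1
x=8: ŷ = -13.5 − 5·8 = -53.5; r = -53.1 − (-53.5) = 0.4
|r| > 0.8: x=0 (|r|=1.8), x=1 (|r|=1.2), x=2 (|r|=1) → 3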